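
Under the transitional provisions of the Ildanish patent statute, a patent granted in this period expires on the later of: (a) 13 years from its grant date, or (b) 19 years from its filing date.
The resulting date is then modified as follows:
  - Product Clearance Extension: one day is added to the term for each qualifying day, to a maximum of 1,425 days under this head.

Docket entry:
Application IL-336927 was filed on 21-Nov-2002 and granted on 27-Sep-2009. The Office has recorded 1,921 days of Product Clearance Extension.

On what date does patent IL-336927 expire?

(a) grant + 13 years → 27 September 2022.
(b) filing + 19 years → 21 November 2021.
Later of the two: 27 September 2022.
Product Clearance Extension: 1921 days claimed exceeds the 1425-day cap, so +1425 days → 22 August 2026.

August 22, 2026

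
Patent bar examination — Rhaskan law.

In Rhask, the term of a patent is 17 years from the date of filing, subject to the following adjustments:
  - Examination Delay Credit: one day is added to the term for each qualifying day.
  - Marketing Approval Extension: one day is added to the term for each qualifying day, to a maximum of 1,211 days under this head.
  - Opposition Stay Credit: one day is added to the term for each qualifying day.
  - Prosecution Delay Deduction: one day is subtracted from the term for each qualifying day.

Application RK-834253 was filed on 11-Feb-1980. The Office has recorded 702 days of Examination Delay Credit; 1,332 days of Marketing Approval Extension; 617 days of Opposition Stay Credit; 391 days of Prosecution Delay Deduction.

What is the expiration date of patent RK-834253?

2002-12-21

Base term: filing date + 17 years → 11 February 1997.
Examination Delay Credit: +702 days → 14 January 1999.
Marketing Approval Extension: 1332 days claimed exceeds the 1211-day cap, so +1211 days → 9 May 2002.
Opposition Stay Credit: +617 days → 16 January 2004.
Prosecution Delay Deduction: −391 days → 21 December 2002.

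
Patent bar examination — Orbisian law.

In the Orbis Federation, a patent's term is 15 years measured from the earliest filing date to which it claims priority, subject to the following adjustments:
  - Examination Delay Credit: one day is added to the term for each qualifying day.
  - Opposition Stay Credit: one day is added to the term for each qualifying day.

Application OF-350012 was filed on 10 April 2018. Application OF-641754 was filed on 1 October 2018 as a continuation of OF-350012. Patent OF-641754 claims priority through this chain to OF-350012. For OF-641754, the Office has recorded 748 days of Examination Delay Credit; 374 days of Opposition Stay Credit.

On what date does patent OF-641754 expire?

May 6, 2036

Earliest priority filing: 10 April 2018.
Base term: 10 April 2018 + 15 years → 10 April 2033.
Examination Delay Credit: +748 days → 28 April 2035.
Opposition Stay Credit: +374 days → 6 May 2036.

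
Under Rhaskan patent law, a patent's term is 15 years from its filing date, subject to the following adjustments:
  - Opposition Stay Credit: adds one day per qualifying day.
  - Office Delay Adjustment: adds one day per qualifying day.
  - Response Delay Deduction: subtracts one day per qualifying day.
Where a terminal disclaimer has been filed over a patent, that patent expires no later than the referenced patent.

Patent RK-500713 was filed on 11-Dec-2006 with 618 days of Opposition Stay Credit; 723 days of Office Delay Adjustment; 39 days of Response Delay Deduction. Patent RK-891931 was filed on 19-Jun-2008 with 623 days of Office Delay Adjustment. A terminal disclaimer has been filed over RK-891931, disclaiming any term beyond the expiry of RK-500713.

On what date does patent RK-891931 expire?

Natural term of RK-891931:
  Base: filing + 15 years → 19 June 2023.
  Office Delay Adjustment: +623 days → 3 March 2025.
Expiry of referenced patent RK-500713:
  Base: filing + 15 years → 11 December 2021.
  Opposition Stay Credit: +618 days → 21 August 2023.
  Office Delay Adjustment: +723 days → 13 August 2025.
  Response Delay Deduction: −39 days → 5 July 2025.
Terminal disclaimer: RK-891931 expires on the earlier of 3 March 2025 and 5 July 2025.

2025-03-03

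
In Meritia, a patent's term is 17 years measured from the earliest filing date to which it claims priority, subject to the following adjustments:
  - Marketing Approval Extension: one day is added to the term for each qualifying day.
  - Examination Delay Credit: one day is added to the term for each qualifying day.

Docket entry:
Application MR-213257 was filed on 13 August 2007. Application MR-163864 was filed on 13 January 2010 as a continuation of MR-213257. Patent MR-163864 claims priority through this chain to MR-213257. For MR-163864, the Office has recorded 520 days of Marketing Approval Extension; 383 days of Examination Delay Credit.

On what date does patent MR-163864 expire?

Earliest priority filing: 13 August 2007.
Base term: 13 August 2007 + 17 years → 13 August 2024.
Marketing Approval Extension: +520 days → 15 January 2026.
Examination Delay Credit: +383 days → 2 February 2027.

February 2, 2027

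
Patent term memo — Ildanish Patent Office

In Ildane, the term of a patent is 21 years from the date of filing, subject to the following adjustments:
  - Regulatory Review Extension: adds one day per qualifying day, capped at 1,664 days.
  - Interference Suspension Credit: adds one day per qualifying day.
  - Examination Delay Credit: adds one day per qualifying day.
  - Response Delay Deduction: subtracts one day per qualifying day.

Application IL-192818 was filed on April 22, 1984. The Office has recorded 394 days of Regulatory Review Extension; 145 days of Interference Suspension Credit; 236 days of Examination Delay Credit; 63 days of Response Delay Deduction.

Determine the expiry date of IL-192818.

2007-04-04

Base term: filing date + 21 years → 22 April 2005.
Regulatory Review Extension: 394 days (within the 1664-day cap) → +394 days → 21 May 2006.
Interference Suspension Credit: +145 days → 13 October 2006.
Examination Delay Credit: +236 days → 6 June 2007.
Response Delay Deduction: −63 days → 4 April 2007.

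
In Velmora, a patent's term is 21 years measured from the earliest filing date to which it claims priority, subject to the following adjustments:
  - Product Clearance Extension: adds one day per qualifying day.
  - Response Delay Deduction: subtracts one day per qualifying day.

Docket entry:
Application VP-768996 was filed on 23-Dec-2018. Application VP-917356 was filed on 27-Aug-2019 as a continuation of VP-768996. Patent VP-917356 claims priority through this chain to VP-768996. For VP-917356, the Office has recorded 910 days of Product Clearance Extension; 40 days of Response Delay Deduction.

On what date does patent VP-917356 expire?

2042-05-11

Earliest priority filing: 23 December 2018.
Base term: 23 December 2018 + 21 years → 23 December 2039.
Product Clearance Extension: +910 days → 20 June 2042.
Response Delay Deduction: −40 days → 11 May 2042.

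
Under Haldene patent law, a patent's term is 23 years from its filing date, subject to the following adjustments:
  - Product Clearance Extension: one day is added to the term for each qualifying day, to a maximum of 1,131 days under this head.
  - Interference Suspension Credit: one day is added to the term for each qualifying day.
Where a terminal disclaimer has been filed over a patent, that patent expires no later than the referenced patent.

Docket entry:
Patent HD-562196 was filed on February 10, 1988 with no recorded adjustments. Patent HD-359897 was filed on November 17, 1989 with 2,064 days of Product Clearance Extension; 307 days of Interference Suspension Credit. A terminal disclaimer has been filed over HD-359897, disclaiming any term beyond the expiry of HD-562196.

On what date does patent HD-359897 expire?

Natural term of HD-359897:
  Base: filing + 23 years → 17 November 2012.
  Product Clearance Extension: 2064 days claimed exceeds the 1131-day cap, so +1131 days → 23 December 2015.
  Interference Suspension Credit: +307 days → 25 October 2016.
Expiry of referenced patent HD-562196:
  Base: filing + 23 years → 10 February 2011.
Terminal disclaimer: HD-359897 expires on the earlier of 25 October 2016 and 10 February 2011.

2011-02-10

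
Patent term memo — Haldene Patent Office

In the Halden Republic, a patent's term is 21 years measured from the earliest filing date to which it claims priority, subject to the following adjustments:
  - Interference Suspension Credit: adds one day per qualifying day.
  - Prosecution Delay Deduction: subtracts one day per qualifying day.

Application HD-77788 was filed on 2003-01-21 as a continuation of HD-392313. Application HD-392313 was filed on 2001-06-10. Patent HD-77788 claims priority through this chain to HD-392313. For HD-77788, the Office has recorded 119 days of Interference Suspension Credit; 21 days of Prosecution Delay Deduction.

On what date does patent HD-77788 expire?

Earliest priority filing: 10 June 2001.
Base term: 10 June 2001 + 21 years → 10 June 2022.
Interference Suspension Credit: +119 days → 7 October 2022.
Prosecution Delay Deduction: −21 days → 16 September 2022.

September 16, 2022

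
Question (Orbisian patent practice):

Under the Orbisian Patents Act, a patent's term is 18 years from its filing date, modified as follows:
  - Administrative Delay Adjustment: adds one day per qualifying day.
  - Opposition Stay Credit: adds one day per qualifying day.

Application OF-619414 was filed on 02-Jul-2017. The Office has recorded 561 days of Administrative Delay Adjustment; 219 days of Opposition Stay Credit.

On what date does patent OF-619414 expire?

2037-08-20

Base term: filing date + 18 years → 2 July 2035.
Administrative Delay Adjustment: +561 days → 13 January 2037.
Opposition Stay Credit: +219 days → 20 August 2037.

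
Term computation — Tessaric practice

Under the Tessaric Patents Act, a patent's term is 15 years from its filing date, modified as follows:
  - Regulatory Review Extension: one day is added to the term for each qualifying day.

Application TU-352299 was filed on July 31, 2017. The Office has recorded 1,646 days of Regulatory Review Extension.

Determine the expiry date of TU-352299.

Base term: filing date + 15 years → 31 July 2032.
Regulatory Review Extension: +1646 days → 1 February 2037.

2037-02-01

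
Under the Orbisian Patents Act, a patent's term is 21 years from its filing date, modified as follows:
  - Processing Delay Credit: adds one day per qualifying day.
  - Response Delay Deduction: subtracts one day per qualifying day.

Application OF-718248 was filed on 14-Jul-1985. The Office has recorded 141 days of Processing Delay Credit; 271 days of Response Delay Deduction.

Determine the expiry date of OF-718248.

March 6, 2006

Base term: filing date + 21 years → 14 July 2006.
Processing Delay Credit: +141 days → 2 December 2006.
Response Delay Deduction: −271 days → 6 March 2006.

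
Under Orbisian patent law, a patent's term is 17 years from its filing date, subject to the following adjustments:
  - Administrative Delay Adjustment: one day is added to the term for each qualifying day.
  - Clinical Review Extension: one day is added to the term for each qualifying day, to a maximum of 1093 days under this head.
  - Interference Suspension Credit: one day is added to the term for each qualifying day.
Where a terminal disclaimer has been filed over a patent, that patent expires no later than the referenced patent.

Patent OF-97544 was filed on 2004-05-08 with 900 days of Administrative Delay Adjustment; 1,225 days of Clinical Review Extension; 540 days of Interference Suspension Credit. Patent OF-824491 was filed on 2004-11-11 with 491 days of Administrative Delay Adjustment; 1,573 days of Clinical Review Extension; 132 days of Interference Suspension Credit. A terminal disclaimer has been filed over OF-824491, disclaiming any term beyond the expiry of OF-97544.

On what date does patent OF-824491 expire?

July 24, 2026

Natural term of OF-824491:
  Base: filing + 17 years → 11 November 2021.
  Administrative Delay Adjustment: +491 days → 17 March 2023.
  Clinical Review Extension: 1573 days claimed exceeds the 1093-day cap, so +1093 days → 14 March 2026.
  Interference Suspension Credit: +132 days → 24 July 2026.
Expiry of referenced patent OF-97544:
  Base: filing + 17 years → 8 May 2021.
  Administrative Delay Adjustment: +900 days → 25 October 2023.
  Clinical Review Extension: 1225 days claimed exceeds the 1093-day cap, so +1093 days → 22 October 2026.
  Interference Suspension Credit: +540 days → 14 April 2028.
Terminal disclaimer: OF-824491 expires on the earlier of 24 July 2026 and 14 April 2028.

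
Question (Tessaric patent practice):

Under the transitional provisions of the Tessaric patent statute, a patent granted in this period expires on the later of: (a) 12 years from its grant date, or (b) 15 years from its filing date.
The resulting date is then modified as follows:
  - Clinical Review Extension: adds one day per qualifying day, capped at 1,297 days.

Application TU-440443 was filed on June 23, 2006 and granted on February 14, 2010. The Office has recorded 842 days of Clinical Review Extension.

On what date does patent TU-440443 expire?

2024-06-05

(a) grant + 12 years → 14 February 2022.
(b) filing + 15 years → 23 June 2021.
Later of the two: 14 February 2022.
Clinical Review Extension: 842 days (within the 1297-day cap) → +842 days → 5 June 2024.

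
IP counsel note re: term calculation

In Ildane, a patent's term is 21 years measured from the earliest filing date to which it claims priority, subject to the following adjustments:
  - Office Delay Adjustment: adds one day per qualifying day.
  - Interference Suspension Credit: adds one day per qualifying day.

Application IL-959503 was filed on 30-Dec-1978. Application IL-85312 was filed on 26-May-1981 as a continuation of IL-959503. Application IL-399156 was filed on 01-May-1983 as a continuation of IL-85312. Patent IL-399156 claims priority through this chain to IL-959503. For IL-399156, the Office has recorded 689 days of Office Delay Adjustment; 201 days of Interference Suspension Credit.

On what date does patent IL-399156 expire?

Earliest priority filing: 30 December 1978.
Base term: 30 December 1978 + 21 years → 30 December 1999.
Office Delay Adjustment: +689 days → 18 November 2001.
Interference Suspension Credit: +201 days → 7 June 2002.

June 7, 2002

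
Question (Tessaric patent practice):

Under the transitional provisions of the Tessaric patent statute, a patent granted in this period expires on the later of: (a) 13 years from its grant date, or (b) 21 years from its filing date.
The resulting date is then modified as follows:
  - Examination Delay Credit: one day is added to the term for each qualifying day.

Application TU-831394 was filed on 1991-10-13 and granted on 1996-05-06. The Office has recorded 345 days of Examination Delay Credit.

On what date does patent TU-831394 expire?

September 23, 2013

(a) grant + 13 years → 6 May 2009.
(b) filing + 21 years → 13 October 2012.
Later of the two: 13 October 2012.
Examination Delay Credit: +345 days → 23 September 2013.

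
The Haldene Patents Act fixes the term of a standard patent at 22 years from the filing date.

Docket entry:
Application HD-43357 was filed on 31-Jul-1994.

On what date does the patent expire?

2016-07-31

Filing date + 22 years → 31 July 2016.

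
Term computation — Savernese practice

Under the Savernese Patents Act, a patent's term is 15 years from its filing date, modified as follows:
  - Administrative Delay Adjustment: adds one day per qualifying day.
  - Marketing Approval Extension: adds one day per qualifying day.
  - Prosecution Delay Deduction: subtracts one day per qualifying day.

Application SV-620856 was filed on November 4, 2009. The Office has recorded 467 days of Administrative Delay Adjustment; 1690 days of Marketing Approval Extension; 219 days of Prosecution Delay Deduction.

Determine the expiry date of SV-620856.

Base term: filing date + 15 years → 4 November 2024.
Administrative Delay Adjustment: +467 days → 14 February 2026.
Marketing Approval Extension: +1690 days → 1 October 2030.
Prosecution Delay Deduction: −219 days → 24 February 2030.

2030-02-24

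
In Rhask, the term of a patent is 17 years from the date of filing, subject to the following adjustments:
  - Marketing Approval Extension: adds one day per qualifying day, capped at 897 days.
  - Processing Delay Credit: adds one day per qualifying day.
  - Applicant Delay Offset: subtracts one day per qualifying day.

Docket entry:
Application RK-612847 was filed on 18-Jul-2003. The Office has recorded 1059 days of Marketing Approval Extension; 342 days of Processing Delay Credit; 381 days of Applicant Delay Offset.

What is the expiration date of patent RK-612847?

Base term: filing date + 17 years → 18 July 2020.
Marketing Approval Extension: 1059 days claimed exceeds the 897-day cap, so +897 days → 1 January 2023.
Processing Delay Credit: +342 days → 9 December 2023.
Applicant Delay Offset: −381 days → 23 November 2022.

2022-11-23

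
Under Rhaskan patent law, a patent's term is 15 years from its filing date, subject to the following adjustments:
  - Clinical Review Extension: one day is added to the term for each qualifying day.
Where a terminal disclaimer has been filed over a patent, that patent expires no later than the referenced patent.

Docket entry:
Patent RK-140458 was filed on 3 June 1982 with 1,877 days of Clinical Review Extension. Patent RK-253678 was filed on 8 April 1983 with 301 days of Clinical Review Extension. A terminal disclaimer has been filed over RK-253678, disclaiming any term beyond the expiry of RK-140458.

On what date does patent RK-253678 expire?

Natural term of RK-253678:
  Base: filing + 15 years → 8 April 1998.
  Clinical Review Extension: +301 days → 3 February 1999.
Expiry of referenced patent RK-140458:
  Base: filing + 15 years → 3 June 1997.
  Clinical Review Extension: +1877 days → 24 July 2002.
Terminal disclaimer: RK-253678 expires on the earlier of 3 February 1999 and 24 July 2002.

February 3, 1999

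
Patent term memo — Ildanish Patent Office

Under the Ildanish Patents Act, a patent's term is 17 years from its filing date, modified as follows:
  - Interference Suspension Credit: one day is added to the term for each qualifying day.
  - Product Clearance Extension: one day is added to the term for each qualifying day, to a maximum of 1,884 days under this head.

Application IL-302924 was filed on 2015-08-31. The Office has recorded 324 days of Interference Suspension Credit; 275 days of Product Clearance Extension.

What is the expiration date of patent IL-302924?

2034-04-22

Base term: filing date + 17 years → 31 August 2032.
Interference Suspension Credit: +324 days → 21 July 2033.
Product Clearance Extension: 275 days (within the 1884-day cap) → +275 days → 22 April 2034.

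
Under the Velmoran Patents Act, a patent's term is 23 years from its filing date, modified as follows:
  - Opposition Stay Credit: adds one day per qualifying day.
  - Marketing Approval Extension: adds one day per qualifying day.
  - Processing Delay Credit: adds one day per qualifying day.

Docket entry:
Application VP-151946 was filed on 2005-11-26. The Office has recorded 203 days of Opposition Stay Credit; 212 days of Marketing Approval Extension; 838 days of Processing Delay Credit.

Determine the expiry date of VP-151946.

Base term: filing date + 23 years → 26 November 2028.
Opposition Stay Credit: +203 days → 17 June 2029.
Marketing Approval Extension: +212 days → 15 January 2030.
Processing Delay Credit: +838 days → 2 May 2032.

2032-05-02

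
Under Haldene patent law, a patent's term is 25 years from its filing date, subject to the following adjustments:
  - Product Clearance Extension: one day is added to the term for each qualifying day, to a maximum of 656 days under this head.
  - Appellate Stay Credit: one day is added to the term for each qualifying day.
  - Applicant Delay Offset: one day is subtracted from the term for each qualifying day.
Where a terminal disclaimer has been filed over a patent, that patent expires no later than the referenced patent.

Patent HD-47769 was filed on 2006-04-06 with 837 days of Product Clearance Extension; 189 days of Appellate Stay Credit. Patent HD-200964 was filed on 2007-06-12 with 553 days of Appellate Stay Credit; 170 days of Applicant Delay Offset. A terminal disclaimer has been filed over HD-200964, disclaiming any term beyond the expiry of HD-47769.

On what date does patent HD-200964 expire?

2033-06-30

Natural term of HD-200964:
  Base: filing + 25 years → 12 June 2032.
  Appellate Stay Credit: +553 days → 17 December 2033.
  Applicant Delay Offset: −170 days → 30 June 2033.
Expiry of referenced patent HD-47769:
  Base: filing + 25 years → 6 April 2031.
  Product Clearance Extension: 837 days claimed exceeds the 656-day cap, so +656 days → 21 January 2033.
  Appellate Stay Credit: +189 days → 29 July 2033.
Terminal disclaimer: HD-200964 expires on the earlier of 30 June 2033 and 29 July 2033.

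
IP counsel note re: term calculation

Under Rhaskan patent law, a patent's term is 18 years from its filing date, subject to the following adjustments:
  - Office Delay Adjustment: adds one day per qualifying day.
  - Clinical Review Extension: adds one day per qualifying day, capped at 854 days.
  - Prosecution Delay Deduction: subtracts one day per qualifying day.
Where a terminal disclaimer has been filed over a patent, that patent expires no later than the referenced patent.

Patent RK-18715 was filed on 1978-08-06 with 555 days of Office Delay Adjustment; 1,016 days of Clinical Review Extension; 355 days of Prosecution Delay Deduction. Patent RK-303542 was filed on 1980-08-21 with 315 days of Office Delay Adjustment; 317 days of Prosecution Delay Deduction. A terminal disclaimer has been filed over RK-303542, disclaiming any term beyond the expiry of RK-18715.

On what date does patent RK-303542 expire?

1998-08-19

Natural term of RK-303542:
  Base: filing + 18 years → 21 August 1998.
  Office Delay Adjustment: +315 days → 2 July 1999.
  Prosecution Delay Deduction: −317 days → 19 August 1998.
Expiry of referenced patent RK-18715:
  Base: filing + 18 years → 6 August 1996.
  Office Delay Adjustment: +555 days → 12 February 1998.
  Clinical Review Extension: 1016 days claimed exceeds the 854-day cap, so +854 days → 15 June 2000.
  Prosecution Delay Deduction: −355 days → 26 June 1999.
Terminal disclaimer: RK-303542 expires on the earlier of 19 August 1998 and 26 June 1999.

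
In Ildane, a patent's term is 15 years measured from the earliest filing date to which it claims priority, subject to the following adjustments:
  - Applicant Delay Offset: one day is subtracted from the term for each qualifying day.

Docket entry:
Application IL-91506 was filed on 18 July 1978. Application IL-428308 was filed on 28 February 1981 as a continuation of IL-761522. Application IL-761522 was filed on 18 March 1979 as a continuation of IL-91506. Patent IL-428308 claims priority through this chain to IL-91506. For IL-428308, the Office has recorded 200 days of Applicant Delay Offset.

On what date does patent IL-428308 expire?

Earliest priority filing: 18 July 1978.
Base term: 18 July 1978 + 15 years → 18 July 1993.
Applicant Delay Offset: −200 days → 30 December 1992.

December 30, 1992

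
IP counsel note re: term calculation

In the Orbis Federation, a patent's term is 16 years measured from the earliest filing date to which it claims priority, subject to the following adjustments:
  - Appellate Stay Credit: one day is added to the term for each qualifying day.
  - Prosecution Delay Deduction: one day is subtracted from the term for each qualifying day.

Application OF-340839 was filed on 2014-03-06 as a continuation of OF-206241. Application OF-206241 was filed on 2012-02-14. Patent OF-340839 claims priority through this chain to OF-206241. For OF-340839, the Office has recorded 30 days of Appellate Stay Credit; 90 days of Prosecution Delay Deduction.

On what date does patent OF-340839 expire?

Earliest priority filing: 14 February 2012.
Base term: 14 February 2012 + 16 years → 14 February 2028.
Appellate Stay Credit: +30 days → 15 March 2028.
Prosecution Delay Deduction: −90 days → 16 December 2027.

2027-12-16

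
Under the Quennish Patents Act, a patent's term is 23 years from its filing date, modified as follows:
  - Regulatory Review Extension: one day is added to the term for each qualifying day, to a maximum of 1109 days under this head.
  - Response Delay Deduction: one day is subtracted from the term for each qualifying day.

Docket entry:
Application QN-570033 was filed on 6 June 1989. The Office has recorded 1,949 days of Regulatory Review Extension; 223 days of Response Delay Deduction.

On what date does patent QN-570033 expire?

2014-11-09

Base term: filing date + 23 years → 6 June 2012.
Regulatory Review Extension: 1949 days claimed exceeds the 1109-day cap, so +1109 days → 20 June 2015.
Response Delay Deduction: −223 days → 9 November 2014.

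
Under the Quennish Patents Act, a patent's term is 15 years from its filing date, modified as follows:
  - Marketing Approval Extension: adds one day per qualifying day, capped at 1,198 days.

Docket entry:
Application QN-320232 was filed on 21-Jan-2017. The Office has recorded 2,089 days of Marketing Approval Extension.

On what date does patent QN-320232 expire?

Base term: filing date + 15 years → 21 January 2032.
Marketing Approval Extension: 2089 days claimed exceeds the 1198-day cap, so +1198 days → 3 May 2035.

May 3, 2035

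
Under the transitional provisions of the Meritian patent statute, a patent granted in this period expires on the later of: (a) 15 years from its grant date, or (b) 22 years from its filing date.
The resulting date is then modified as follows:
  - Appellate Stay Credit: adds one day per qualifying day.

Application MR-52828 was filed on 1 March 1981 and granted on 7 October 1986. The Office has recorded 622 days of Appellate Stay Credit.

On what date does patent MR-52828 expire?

(a) grant + 15 years → 7 October 2001.
(b) filing + 22 years → 1 March 2003.
Later of the two: 1 March 2003.
Appellate Stay Credit: +622 days → 12 November 2004.

2004-11-12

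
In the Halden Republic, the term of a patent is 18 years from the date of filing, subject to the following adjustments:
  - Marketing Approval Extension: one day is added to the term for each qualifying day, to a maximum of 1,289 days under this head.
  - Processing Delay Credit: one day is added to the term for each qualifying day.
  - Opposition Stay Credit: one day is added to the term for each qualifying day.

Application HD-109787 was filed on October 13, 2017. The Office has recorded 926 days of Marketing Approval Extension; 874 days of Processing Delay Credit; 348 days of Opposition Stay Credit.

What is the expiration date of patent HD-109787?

2041-08-30

Base term: filing date + 18 years → 13 October 2035.
Marketing Approval Extension: 926 days (within the 1289-day cap) → +926 days → 26 April 2038.
Processing Delay Credit: +874 days → 16 September 2040.
Opposition Stay Credit: +348 days → 30 August 2041.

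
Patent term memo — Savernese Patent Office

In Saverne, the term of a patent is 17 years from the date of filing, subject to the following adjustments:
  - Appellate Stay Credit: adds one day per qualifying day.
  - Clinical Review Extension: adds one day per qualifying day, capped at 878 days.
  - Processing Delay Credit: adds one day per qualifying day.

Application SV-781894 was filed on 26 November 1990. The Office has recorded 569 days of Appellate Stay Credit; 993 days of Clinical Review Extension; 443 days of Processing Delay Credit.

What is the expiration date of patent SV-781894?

2013-01-28

Base term: filing date + 17 years → 26 November 2007.
Appellate Stay Credit: +569 days → 17 June 2009.
Clinical Review Extension: 993 days claimed exceeds the 878-day cap, so +878 days → 12 November 2011.
Processing Delay Credit: +443 days → 28 January 2013.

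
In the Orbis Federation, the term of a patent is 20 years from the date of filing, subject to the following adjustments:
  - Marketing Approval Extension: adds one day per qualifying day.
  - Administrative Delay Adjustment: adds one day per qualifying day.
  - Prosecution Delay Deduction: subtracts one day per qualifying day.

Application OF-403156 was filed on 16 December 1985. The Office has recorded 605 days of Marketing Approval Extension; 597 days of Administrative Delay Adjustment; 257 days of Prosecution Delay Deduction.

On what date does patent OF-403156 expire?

July 18, 2008

Base term: filing date + 20 years → 16 December 2005.
Marketing Approval Extension: +605 days → 13 August 2007.
Administrative Delay Adjustment: +597 days → 1 April 2009.
Prosecution Delay Deduction: −257 days → 18 July 2008.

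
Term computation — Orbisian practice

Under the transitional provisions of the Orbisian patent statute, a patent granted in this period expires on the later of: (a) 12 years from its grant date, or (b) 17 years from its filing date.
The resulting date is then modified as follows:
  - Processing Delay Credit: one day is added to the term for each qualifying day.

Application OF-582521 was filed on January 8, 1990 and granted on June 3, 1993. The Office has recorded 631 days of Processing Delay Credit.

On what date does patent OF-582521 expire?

(a) grant + 12 years → 3 June 2005.
(b) filing + 17 years → 8 January 2007.
Later of the two: 8 January 2007.
Processing Delay Credit: +631 days → 30 September 2008.

September 30, 2008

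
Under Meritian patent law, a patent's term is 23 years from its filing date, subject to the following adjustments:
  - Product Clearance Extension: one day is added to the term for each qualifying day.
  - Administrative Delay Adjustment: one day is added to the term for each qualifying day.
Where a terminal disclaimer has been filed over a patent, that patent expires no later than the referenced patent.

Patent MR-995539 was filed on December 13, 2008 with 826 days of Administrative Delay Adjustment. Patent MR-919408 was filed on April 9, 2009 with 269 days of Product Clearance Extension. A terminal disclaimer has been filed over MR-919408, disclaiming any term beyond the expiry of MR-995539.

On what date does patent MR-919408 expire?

Natural term of MR-919408:
  Base: filing + 23 years → 9 April 2032.
  Product Clearance Extension: +269 days → 3 January 2033.
Expiry of referenced patent MR-995539:
  Base: filing + 23 years → 13 December 2031.
  Administrative Delay Adjustment: +826 days → 18 March 2034.
Terminal disclaimer: MR-919408 expires on the earlier of 3 January 2033 and 18 March 2034.

January 3, 2033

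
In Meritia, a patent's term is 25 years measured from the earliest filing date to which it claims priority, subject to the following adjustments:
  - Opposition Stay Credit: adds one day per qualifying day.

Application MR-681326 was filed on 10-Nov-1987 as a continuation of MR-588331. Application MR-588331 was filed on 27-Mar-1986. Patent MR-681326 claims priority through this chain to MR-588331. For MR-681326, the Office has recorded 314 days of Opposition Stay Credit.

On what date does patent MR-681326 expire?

Earliest priority filing: 27 March 1986.
Base term: 27 March 1986 + 25 years → 27 March 2011.
Opposition Stay Credit: +314 days → 4 February 2012.

February 4, 2012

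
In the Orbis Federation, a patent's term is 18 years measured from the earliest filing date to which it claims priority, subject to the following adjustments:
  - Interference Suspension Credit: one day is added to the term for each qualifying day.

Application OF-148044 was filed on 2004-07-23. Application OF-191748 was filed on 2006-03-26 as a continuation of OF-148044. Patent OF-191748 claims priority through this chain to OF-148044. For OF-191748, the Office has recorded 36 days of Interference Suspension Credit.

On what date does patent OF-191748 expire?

2022-08-28

Earliest priority filing: 23 July 2004.
Base term: 23 July 2004 + 18 years → 23 July 2022.
Interference Suspension Credit: +36 days → 28 August 2022.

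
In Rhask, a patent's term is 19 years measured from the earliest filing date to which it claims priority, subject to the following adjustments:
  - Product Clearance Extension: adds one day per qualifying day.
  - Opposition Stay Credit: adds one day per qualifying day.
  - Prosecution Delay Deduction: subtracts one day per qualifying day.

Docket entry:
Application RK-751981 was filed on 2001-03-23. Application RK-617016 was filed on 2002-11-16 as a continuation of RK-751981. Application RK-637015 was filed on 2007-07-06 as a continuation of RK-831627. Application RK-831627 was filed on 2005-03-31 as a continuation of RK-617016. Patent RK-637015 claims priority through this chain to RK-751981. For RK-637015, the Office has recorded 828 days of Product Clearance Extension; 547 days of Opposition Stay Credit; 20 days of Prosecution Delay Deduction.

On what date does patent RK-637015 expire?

Earliest priority filing: 23 March 2001.
Base term: 23 March 2001 + 19 years → 23 March 2020.
Product Clearance Extension: +828 days → 29 June 2022.
Opposition Stay Credit: +547 days → 28 December 2023.
Prosecution Delay Deduction: −20 days → 8 December 2023.

December 8, 2023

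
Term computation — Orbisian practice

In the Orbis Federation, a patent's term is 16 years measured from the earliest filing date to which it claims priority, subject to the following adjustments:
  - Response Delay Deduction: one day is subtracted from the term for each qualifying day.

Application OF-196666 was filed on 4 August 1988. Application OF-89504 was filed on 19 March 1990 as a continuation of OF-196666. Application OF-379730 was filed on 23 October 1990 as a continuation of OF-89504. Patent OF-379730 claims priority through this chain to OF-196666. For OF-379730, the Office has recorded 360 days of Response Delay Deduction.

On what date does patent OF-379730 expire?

2003-08-10

Earliest priority filing: 4 August 1988.
Base term: 4 August 1988 + 16 years → 4 August 2004.
Response Delay Deduction: −360 days → 10 August 2003.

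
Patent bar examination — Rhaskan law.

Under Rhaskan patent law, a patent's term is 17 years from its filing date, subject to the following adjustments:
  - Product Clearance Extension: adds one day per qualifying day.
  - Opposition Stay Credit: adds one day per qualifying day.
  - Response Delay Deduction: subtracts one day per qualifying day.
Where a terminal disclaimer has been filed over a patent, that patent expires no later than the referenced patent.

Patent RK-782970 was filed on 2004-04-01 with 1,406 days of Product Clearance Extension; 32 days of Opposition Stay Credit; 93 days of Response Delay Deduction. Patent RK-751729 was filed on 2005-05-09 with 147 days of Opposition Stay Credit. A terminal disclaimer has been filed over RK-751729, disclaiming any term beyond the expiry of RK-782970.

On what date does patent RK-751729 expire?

October 3, 2022

Natural term of RK-751729:
  Base: filing + 17 years → 9 May 2022.
  Opposition Stay Credit: +147 days → 3 October 2022.
Expiry of referenced patent RK-782970:
  Base: filing + 17 years → 1 April 2021.
  Product Clearance Extension: +1406 days → 5 February 2025.
  Opposition Stay Credit: +32 days → 9 March 2025.
  Response Delay Deduction: −93 days → 6 December 2024.
Terminal disclaimer: RK-751729 expires on the earlier of 3 October 2022 and 6 December 2024.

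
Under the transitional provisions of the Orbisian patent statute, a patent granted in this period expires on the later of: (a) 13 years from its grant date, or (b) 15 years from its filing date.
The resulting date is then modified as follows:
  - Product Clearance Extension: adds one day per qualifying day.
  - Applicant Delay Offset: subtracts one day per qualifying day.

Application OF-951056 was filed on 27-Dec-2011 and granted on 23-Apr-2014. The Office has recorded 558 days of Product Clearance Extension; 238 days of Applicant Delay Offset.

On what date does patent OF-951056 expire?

2028-03-08

(a) grant + 13 years → 23 April 2027.
(b) filing + 15 years → 27 December 2026.
Later of the two: 23 April 2027.
Product Clearance Extension: +558 days → 1 November 2028.
Applicant Delay Offset: −238 days → 8 March 2028.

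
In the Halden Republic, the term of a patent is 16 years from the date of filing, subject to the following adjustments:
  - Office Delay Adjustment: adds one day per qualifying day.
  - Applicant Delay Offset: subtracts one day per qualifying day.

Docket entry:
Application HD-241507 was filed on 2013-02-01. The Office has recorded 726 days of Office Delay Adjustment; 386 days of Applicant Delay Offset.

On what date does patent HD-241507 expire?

Base term: filing date + 16 years → 1 February 2029.
Office Delay Adjustment: +726 days → 28 January 2031.
Applicant Delay Offset: −386 days → 7 January 2030.

January 7, 2030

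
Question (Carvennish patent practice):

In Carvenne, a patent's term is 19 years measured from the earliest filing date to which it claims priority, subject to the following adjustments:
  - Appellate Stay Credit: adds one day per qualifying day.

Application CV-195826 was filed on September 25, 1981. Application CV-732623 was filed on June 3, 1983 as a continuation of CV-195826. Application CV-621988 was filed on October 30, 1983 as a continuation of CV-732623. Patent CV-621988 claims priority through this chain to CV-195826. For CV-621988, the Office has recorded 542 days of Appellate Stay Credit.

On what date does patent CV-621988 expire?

Earliest priority filing: 25 September 1981.
Base term: 25 September 1981 + 19 years → 25 September 2000.
Appellate Stay Credit: +542 days → 21 March 2002.

March 21, 2002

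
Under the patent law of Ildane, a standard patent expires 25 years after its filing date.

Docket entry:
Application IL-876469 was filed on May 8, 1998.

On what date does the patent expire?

May 8, 2023

Filing date + 25 years → 8 May 2023.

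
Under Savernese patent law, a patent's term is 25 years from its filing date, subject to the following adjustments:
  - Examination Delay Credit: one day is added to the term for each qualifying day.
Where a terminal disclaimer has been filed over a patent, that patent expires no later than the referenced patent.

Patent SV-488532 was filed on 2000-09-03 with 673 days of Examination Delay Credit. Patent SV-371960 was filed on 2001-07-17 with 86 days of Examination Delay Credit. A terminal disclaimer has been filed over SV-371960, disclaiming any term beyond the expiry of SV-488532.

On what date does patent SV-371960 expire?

Natural term of SV-371960:
  Base: filing + 25 years → 17 July 2026.
  Examination Delay Credit: +86 days → 11 October 2026.
Expiry of referenced patent SV-488532:
  Base: filing + 25 years → 3 September 2025.
  Examination Delay Credit: +673 days → 8 July 2027.
Terminal disclaimer: SV-371960 expires on the earlier of 11 October 2026 and 8 July 2027.

October 11, 2026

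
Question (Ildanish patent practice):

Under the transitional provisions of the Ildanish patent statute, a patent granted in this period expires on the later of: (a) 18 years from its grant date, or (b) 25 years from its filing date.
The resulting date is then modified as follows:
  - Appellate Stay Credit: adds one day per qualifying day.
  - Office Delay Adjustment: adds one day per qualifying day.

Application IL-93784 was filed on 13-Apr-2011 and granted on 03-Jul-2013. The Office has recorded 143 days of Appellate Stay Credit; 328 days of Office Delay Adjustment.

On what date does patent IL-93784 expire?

July 28, 2037

(a) grant + 18 years → 3 July 2031.
(b) filing + 25 years → 13 April 2036.
Later of the two: 13 April 2036.
Appellate Stay Credit: +143 days → 3 September 2036.
Office Delay Adjustment: +328 days → 28 July 2037.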